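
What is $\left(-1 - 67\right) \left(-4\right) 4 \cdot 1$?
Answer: $1088$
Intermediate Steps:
$\left(-1 - 67\right) \left(-4\right) 4 \cdot 1 = - 68 \left(\left(-16\right) 1\right) = \left(-68\right) \left(-16\right) = 1088$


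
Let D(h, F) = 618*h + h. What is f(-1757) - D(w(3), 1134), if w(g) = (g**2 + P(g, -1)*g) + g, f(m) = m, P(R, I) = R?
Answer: -14756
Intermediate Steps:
w(g) = g + 2*g**2 (w(g) = (g**2 + g*g) + g = (g**2 + g**2) + g = 2*g**2 + g = g + 2*g**2)
D(h, F) = 619*h
f(-1757) - D(w(3), 1134) = -1757 - 619*3*(1 + 2*3) = -1757 - 619*3*(1 + 6) = -1757 - 619*3*7 = -1757 - 619*21 = -1757 - 1*12999 = -1757 - 12999 = -14756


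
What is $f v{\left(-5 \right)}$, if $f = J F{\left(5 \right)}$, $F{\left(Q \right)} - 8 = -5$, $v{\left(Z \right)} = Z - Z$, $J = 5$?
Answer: $0$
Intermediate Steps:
$v{\left(Z \right)} = 0$
$F{\left(Q \right)} = 3$ ($F{\left(Q \right)} = 8 - 5 = 3$)
$f = 15$ ($f = 5 \cdot 3 = 15$)
$f v{\left(-5 \right)} = 15 \cdot 0 = 0$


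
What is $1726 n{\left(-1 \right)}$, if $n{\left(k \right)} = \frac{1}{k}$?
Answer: $-1726$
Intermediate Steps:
$1726 n{\left(-1 \right)} = \frac{1726}{-1} = 1726 \left(-1\right) = -1726$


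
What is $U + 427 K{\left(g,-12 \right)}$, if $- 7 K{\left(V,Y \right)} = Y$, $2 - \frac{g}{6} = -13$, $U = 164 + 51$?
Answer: $947$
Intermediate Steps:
$U = 215$
$g = 90$ ($g = 12 - -78 = 12 + 78 = 90$)
$K{\left(V,Y \right)} = - \frac{Y}{7}$
$U + 427 K{\left(g,-12 \right)} = 215 + 427 \left(\left(- \frac{1}{7}\right) \left(-12\right)\right) = 215 + 427 \cdot \frac{12}{7} = 215 + 732 = 947$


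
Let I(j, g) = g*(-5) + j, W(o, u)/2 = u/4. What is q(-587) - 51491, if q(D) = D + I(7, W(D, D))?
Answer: -101207/2 ≈ -50604.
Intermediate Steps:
W(o, u) = u/2 (W(o, u) = 2*(u/4) = u/2)
I(j, g) = j - 5*g (I(j, g) = -5*g + j = j - 5*g)
q(D) = 7 - 3*D/2 (q(D) = D + (7 - 5*D/2) = 7 - 3*D/2)
q(-587) - 51491 = (7 - 3/2*(-587)) - 51491 = (7 + 1761/2) - 51491 = 1775/2 - 51491 = -101207/2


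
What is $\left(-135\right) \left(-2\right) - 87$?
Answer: $183$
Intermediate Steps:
$\left(-135\right) \left(-2\right) - 87 = 270 - 87 = 183$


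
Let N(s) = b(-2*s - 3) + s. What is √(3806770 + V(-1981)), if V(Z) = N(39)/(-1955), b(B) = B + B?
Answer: √14549570349715/1955 ≈ 1951.1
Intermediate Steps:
b(B) = 2*B
N(s) = -6 - 3*s (N(s) = 2*(-2*s - 3) + s = 2*(-3 - 2*s) + s = (-6 - 4*s) + s = -6 - 3*s)
V(Z) = 123/1955 (V(Z) = (-6 - 3*39)/(-1955) = (-6 - 117)*(-1/1955) = -123*(-1/1955) = 123/1955)
√(3806770 + V(-1981)) = √(3806770 + 123/1955) = √(7442235473/1955) = √14549570349715/1955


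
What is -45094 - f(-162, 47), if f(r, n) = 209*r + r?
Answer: -11074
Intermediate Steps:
f(r, n) = 210*r
-45094 - f(-162, 47) = -45094 - 210*(-162) = -45094 - 1*(-34020) = -45094 + 34020 = -11074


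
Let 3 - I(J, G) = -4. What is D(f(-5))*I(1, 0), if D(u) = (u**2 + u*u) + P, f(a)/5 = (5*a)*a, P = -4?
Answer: 5468722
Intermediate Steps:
I(J, G) = 7 (I(J, G) = 3 - 1*(-4) = 3 + 4 = 7)
f(a) = 25*a**2 (f(a) = 5*((5*a)*a) = 5*(5*a**2) = 25*a**2)
D(u) = -4 + 2*u**2 (D(u) = (u**2 + u*u) - 4 = (u**2 + u**2) - 4 = 2*u**2 - 4 = -4 + 2*u**2)
D(f(-5))*I(1, 0) = (-4 + 2*(25*(-5)**2)**2)*7 = (-4 + 2*(25*25)**2)*7 = (-4 + 2*625**2)*7 = (-4 + 2*390625)*7 = (-4 + 781250)*7 = 781246*7 = 5468722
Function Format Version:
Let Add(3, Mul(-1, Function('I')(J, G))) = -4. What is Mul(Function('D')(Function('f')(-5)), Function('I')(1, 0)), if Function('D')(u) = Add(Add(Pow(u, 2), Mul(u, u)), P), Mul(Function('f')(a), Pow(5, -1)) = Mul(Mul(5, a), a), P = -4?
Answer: 5468722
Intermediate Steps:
Function('I')(J, G) = 7 (Function('I')(J, G) = Add(3, Mul(-1, -4)) = Add(3, 4) = 7)
Function('f')(a) = Mul(25, Pow(a, 2)) (Function('f')(a) = Mul(5, Mul(Mul(5, a), a)) = Mul(5, Mul(5, Pow(a, 2))) = Mul(25, Pow(a, 2)))
Function('D')(u) = Add(-4, Mul(2, Pow(u, 2))) (Function('D')(u) = Add(Add(Pow(u, 2), Mul(u, u)), -4) = Add(Add(Pow(u, 2), Pow(u, 2)), -4) = Add(Mul(2, Pow(u, 2)), -4) = Add(-4, Mul(2, Pow(u, 2))))
Mul(Function('D')(Function('f')(-5)), Function('I')(1, 0)) = Mul(Add(-4, Mul(2, Pow(Mul(25, Pow(-5, 2)), 2))), 7) = Mul(Add(-4, Mul(2, Pow(Mul(25, 25), 2))), 7) = Mul(Add(-4, Mul(2, Pow(625, 2))), 7) = Mul(Add(-4, Mul(2, 390625)), 7) = Mul(Add(-4, 781250), 7) = Mul(781246, 7) = 5468722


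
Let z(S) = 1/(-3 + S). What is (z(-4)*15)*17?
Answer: -255/7 ≈ -36.429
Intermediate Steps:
(z(-4)*15)*17 = (15/(-3 - 4))*17 = (15/(-7))*17 = -⅐*15*17 = -15/7*17 = -255/7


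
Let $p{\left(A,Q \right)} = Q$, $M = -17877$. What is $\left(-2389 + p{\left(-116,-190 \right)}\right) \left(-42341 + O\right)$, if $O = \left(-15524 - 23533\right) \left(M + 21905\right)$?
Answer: $405841593523$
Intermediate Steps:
$O = -157321596$ ($O = \left(-15524 - 23533\right) \left(-17877 + 21905\right) = \left(-39057\right) 4028 = -157321596$)
$\left(-2389 + p{\left(-116,-190 \right)}\right) \left(-42341 + O\right) = \left(-2389 - 190\right) \left(-42341 - 157321596\right) = \left(-2579\right) \left(-157363937\right) = 405841593523$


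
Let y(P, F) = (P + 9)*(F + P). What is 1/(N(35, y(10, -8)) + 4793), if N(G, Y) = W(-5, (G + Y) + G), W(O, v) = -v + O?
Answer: 1/4680 ≈ 0.00021368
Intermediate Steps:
W(O, v) = O - v
y(P, F) = (9 + P)*(F + P)
N(G, Y) = -5 - Y - 2*G (N(G, Y) = -5 - ((G + Y) + G) = -5 - (Y + 2*G) = -5 + (-Y - 2*G) = -5 - Y - 2*G)
1/(N(35, y(10, -8)) + 4793) = 1/((-5 - (10**2 + 9*(-8) + 9*10 - 8*10) - 2*35) + 4793) = 1/((-5 - (100 - 72 + 90 - 80) - 70) + 4793) = 1/((-5 - 1*38 - 70) + 4793) = 1/((-5 - 38 - 70) + 4793) = 1/(-113 + 4793) = 1/4680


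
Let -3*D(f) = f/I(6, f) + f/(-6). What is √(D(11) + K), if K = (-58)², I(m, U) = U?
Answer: √121114/6 ≈ 58.002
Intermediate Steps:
D(f) = -⅓ + f/18 (D(f) = -(f/f + f/(-6))/3 = -(1 + f*(-⅙))/3 = -(1 - f/6)/3 = -⅓ + f/18)
K = 3364
√(D(11) + K) = √((-⅓ + (1/18)*11) + 3364) = √((-⅓ + 11/18) + 3364) = √(5/18 + 3364) = √(60557/18) = √121114/6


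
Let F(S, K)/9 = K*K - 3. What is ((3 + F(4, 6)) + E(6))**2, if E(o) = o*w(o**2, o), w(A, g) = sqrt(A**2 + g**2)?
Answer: 137952 + 21600*sqrt(37) ≈ 2.6934e+5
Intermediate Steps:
F(S, K) = -27 + 9*K**2 (F(S, K) = 9*(K*K - 3) = 9*(K**2 - 3) = 9*(-3 + K**2) = -27 + 9*K**2)
E(o) = o*sqrt(o**2 + o**4) (E(o) = o*sqrt((o**2)**2 + o**2) = o*sqrt(o**4 + o**2) = o*sqrt(o**2 + o**4))
((3 + F(4, 6)) + E(6))**2 = ((3 + (-27 + 9*6**2)) + 6*sqrt(6**2 + 6**4))**2 = ((3 + (-27 + 9*36)) + 6*sqrt(36 + 1296))**2 = ((3 + (-27 + 324)) + 6*sqrt(1332))**2 = ((3 + 297) + 6*(6*sqrt(37)))**2 = (300 + 36*sqrt(37))**2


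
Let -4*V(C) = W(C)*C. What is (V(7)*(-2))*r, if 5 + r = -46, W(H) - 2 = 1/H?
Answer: -765/2 ≈ -382.50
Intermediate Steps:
W(H) = 2 + 1/H
r = -51 (r = -5 - 46 = -51)
V(C) = -C*(2 + 1/C)/4 (V(C) = -(2 + 1/C)*C/4 = -C*(2 + 1/C)/4)
(V(7)*(-2))*r = ((-¼ - ½*7)*(-2))*(-51) = ((-¼ - 7/2)*(-2))*(-51) = -15/4*(-2)*(-51) = (15/2)*(-51) = -765/2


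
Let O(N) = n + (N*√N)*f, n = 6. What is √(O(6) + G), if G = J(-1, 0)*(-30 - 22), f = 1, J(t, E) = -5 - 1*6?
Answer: √(578 + 6*√6) ≈ 24.345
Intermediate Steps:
J(t, E) = -11 (J(t, E) = -5 - 6 = -11)
O(N) = 6 + N^(3/2) (O(N) = 6 + (N*√N)*1 = 6 + N^(3/2)*1 = 6 + N^(3/2))
G = 572 (G = -11*(-30 - 22) = -11*(-52) = 572)
√(O(6) + G) = √((6 + 6^(3/2)) + 572) = √((6 + 6*√6) + 572) = √(578 + 6*√6)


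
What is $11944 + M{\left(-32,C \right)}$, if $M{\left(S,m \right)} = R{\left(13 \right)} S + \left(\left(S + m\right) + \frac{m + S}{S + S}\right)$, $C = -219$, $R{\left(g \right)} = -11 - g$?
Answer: $\frac{797755}{64} \approx 12465.0$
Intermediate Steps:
$M{\left(S,m \right)} = m - 23 S + \frac{S + m}{2 S}$ ($M{\left(S,m \right)} = \left(-11 - 13\right) S + \left(\left(S + m\right) + \frac{m + S}{S + S}\right) = \left(-11 - 13\right) S + \left(\left(S + m\right) + \frac{S + m}{2 S}\right) = - 24 S + \left(\left(S + m\right) + \left(S + m\right) \frac{1}{2 S}\right) = - 24 S + \left(\left(S + m\right) + \frac{S + m}{2 S}\right) = - 24 S + \left(S + m + \frac{S + m}{2 S}\right) = m - 23 S + \frac{S + m}{2 S}$)
$11944 + M{\left(-32,C \right)} = 11944 + \left(\frac{1}{2} - 219 - -736 + \frac{1}{2} \left(-219\right) \frac{1}{-32}\right) = 11944 + \left(\frac{1}{2} - 219 + 736 + \frac{1}{2} \left(-219\right) \left(- \frac{1}{32}\right)\right) = 11944 + \left(\frac{1}{2} - 219 + 736 + \frac{219}{64}\right) = 11944 + \frac{33339}{64} = \frac{797755}{64}$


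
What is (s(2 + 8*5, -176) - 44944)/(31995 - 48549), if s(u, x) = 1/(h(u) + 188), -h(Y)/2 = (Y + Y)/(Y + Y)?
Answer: 8359583/3079044 ≈ 2.7150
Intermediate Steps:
h(Y) = -2 (h(Y) = -2*(Y + Y)/(Y + Y) = -2*2*Y/(2*Y) = -2*2*Y*1/(2*Y) = -2*1 = -2)
s(u, x) = 1/186 (s(u, x) = 1/(-2 + 188) = 1/186)
(s(2 + 8*5, -176) - 44944)/(31995 - 48549) = (1/186 - 44944)/(31995 - 48549) = -8359583/186/(-16554) = -8359583/186*(-1/16554) = 8359583/3079044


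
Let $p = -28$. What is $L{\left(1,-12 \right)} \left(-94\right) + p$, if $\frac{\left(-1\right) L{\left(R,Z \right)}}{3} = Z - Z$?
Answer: $-28$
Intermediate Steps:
$L{\left(R,Z \right)} = 0$ ($L{\left(R,Z \right)} = - 3 \left(Z - Z\right) = \left(-3\right) 0 = 0$)
$L{\left(1,-12 \right)} \left(-94\right) + p = 0 \left(-94\right) - 28 = 0 - 28 = -28$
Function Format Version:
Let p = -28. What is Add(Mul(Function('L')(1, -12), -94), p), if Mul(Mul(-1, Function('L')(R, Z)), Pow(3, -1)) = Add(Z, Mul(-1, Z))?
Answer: -28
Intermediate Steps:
Function('L')(R, Z) = 0 (Function('L')(R, Z) = Mul(-3, Add(Z, Mul(-1, Z))) = Mul(-3, 0) = 0)
Add(Mul(Function('L')(1, -12), -94), p) = Add(Mul(0, -94), -28) = Add(0, -28) = -28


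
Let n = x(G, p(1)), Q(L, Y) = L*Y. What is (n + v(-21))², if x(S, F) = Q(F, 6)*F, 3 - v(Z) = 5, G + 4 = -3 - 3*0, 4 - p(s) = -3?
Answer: 85264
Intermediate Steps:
p(s) = 7 (p(s) = 4 - 1*(-3) = 4 + 3 = 7)
G = -7 (G = -4 + (-3 - 3*0) = -4 + (-3 + 0) = -4 - 3 = -7)
v(Z) = -2 (v(Z) = 3 - 1*5 = 3 - 5 = -2)
x(S, F) = 6*F² (x(S, F) = (F*6)*F = (6*F)*F = 6*F²)
n = 294 (n = 6*7² = 6*49 = 294)
(n + v(-21))² = (294 - 2)² = 292² = 85264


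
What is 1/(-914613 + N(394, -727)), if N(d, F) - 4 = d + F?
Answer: -1/914942 ≈ -1.0930e-6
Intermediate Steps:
N(d, F) = 4 + F + d (N(d, F) = 4 + (d + F) = 4 + (F + d) = 4 + F + d)
1/(-914613 + N(394, -727)) = 1/(-914613 + (4 - 727 + 394)) = 1/(-914613 - 329) = 1/(-914942) = -1/914942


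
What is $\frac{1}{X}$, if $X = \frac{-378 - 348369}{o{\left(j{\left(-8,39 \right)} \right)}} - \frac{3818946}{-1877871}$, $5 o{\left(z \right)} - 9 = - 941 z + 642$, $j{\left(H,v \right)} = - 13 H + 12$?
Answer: $\frac{13583892857}{245925608261} \approx 0.055236$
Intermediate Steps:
$j{\left(H,v \right)} = 12 - 13 H$
$o{\left(z \right)} = \frac{651}{5} - \frac{941 z}{5}$ ($o{\left(z \right)} = \frac{9}{5} + \frac{- 941 z + 642}{5} = \frac{9}{5} + \frac{642 - 941 z}{5} = \frac{9}{5} - \left(- \frac{642}{5} + \frac{941 z}{5}\right) = \frac{651}{5} - \frac{941 z}{5}$)
$X = \frac{245925608261}{13583892857}$ ($X = \frac{-378 - 348369}{\frac{651}{5} - \frac{941 \left(12 - -104\right)}{5}} - \frac{3818946}{-1877871} = \frac{-378 - 348369}{\frac{651}{5} - \frac{941 \left(12 + 104\right)}{5}} - - \frac{1272982}{625957} = - \frac{348747}{\frac{651}{5} - \frac{109156}{5}} + \frac{1272982}{625957} = - \frac{348747}{-21701} + \frac{1272982}{625957} = \left(-348747\right) \left(- \frac{1}{21701}\right) + \frac{1272982}{625957} = \frac{348747}{21701} + \frac{1272982}{625957} = \frac{245925608261}{13583892857} \approx 18.104$)
$\frac{1}{X} = \frac{1}{\frac{245925608261}{13583892857}} = \frac{13583892857}{245925608261}$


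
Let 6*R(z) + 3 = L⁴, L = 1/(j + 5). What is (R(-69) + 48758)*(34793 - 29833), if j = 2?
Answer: 1741953354080/7203 ≈ 2.4184e+8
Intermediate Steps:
L = ⅐ (L = 1/(2 + 5) = 1/7 = ⅐ ≈ 0.14286)
R(z) = -3601/7203 (R(z) = -½ + (⅐)⁴/6 = -½ + (⅙)*(1/2401) = -½ + 1/14406 = -3601/7203)
(R(-69) + 48758)*(34793 - 29833) = (-3601/7203 + 48758)*(34793 - 29833) = (351200273/7203)*4960 = 1741953354080/7203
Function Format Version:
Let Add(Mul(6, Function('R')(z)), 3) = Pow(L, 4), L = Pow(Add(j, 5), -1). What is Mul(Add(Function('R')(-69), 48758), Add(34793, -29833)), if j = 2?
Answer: Rational(1741953354080, 7203) ≈ 2.4184e+8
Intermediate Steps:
L = Rational(1, 7) (L = Pow(Add(2, 5), -1) = Pow(7, -1) = Rational(1, 7) ≈ 0.14286)
Function('R')(z) = Rational(-3601, 7203) (Function('R')(z) = Add(Rational(-1, 2), Mul(Rational(1, 6), Pow(Rational(1, 7), 4))) = Add(Rational(-1, 2), Mul(Rational(1, 6), Rational(1, 2401))) = Add(Rational(-1, 2), Rational(1, 14406)) = Rational(-3601, 7203))
Mul(Add(Function('R')(-69), 48758), Add(34793, -29833)) = Mul(Add(Rational(-3601, 7203), 48758), Add(34793, -29833)) = Mul(Rational(351200273, 7203), 4960) = Rational(1741953354080, 7203)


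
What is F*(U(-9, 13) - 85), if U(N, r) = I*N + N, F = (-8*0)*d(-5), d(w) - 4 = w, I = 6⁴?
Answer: 0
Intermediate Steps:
I = 1296
d(w) = 4 + w
F = 0 (F = (-8*0)*(4 - 5) = 0*(-1) = 0)
U(N, r) = 1297*N (U(N, r) = 1296*N + N = 1297*N)
F*(U(-9, 13) - 85) = 0*(1297*(-9) - 85) = 0*(-11673 - 85) = 0*(-11758) = 0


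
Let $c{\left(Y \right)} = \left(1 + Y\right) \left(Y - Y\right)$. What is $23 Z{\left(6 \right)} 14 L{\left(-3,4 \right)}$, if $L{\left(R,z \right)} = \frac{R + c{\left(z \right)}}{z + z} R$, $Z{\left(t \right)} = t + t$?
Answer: $4347$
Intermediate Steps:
$c{\left(Y \right)} = 0$ ($c{\left(Y \right)} = \left(1 + Y\right) 0 = 0$)
$Z{\left(t \right)} = 2 t$
$L{\left(R,z \right)} = \frac{R^{2}}{2 z}$ ($L{\left(R,z \right)} = \frac{R + 0}{z + z} R = \frac{R}{2 z} R = \frac{R^{2}}{2 z}$)
$23 Z{\left(6 \right)} 14 L{\left(-3,4 \right)} = 23 \cdot 2 \cdot 6 \cdot 14 \frac{\left(-3\right)^{2}}{2 \cdot 4} = 23 \cdot 12 \cdot 14 \cdot \frac{1}{2} \cdot 9 \cdot \frac{1}{4} = 276 \cdot 14 \cdot \frac{9}{8} = 3864 \cdot \frac{9}{8} = 4347$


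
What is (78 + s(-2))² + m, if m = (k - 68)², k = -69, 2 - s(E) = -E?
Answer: 24853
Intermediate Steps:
s(E) = 2 + E (s(E) = 2 - (-1)*E = 2 + E)
m = 18769 (m = (-69 - 68)² = (-137)² = 18769)
(78 + s(-2))² + m = (78 + (2 - 2))² + 18769 = (78 + 0)² + 18769 = 78² + 18769 = 6084 + 18769 = 24853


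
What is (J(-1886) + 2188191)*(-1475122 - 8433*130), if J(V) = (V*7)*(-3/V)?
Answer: -5626686596040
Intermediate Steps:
J(V) = -21 (J(V) = (7*V)*(-3/V) = -21)
(J(-1886) + 2188191)*(-1475122 - 8433*130) = (-21 + 2188191)*(-1475122 - 8433*130) = 2188170*(-1475122 - 1096290) = 2188170*(-2571412) = -5626686596040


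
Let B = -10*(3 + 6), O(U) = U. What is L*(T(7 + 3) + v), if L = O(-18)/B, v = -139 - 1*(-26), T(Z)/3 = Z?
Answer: -83/5 ≈ -16.600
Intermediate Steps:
B = -90 (B = -10*9 = -90)
T(Z) = 3*Z
v = -113 (v = -139 + 26 = -113)
L = ⅕ (L = -18/(-90) = -18*(-1/90) = ⅕ ≈ 0.20000)
L*(T(7 + 3) + v) = (3*(7 + 3) - 113)/5 = (3*10 - 113)/5 = (30 - 113)/5 = (⅕)*(-83) = -83/5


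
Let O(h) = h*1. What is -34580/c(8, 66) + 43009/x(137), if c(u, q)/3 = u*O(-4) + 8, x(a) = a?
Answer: 1958527/2466 ≈ 794.21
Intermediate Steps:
O(h) = h
c(u, q) = 24 - 12*u (c(u, q) = 3*(u*(-4) + 8) = 3*(-4*u + 8) = 3*(8 - 4*u) = 24 - 12*u)
-34580/c(8, 66) + 43009/x(137) = -34580/(24 - 12*8) + 43009/137 = -34580/(24 - 96) + 43009*(1/137) = -34580/(-72) + 43009/137 = -34580*(-1/72) + 43009/137 = 8645/18 + 43009/137 = 1958527/2466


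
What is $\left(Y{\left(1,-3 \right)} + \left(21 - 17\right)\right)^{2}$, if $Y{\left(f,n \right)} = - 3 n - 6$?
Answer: $49$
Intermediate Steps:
$Y{\left(f,n \right)} = -6 - 3 n$
$\left(Y{\left(1,-3 \right)} + \left(21 - 17\right)\right)^{2} = \left(\left(-6 - -9\right) + \left(21 - 17\right)\right)^{2} = \left(\left(-6 + 9\right) + 4\right)^{2} = \left(3 + 4\right)^{2} = 7^{2} = 49$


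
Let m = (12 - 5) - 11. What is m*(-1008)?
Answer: 4032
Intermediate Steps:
m = -4 (m = 7 - 11 = -4)
m*(-1008) = -4*(-1008) = 4032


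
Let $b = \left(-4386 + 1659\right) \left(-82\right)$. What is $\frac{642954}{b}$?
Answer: $\frac{107159}{37269} \approx 2.8753$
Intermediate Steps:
$b = 223614$ ($b = \left(-2727\right) \left(-82\right) = 223614$)
$\frac{642954}{b} = \frac{642954}{223614} = 642954 \cdot \frac{1}{223614} = \frac{107159}{37269}$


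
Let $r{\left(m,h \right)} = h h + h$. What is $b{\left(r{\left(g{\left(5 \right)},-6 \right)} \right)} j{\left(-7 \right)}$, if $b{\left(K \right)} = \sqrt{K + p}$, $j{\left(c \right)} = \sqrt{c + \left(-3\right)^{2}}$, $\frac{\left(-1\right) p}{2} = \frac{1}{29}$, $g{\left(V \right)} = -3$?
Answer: $\frac{2 \sqrt{12586}}{29} \approx 7.7371$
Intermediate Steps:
$p = - \frac{2}{29} \approx -0.068966$
$r{\left(m,h \right)} = h + h^{2}$ ($r{\left(m,h \right)} = h^{2} + h = h + h^{2}$)
$j{\left(c \right)} = \sqrt{9 + c}$ ($j{\left(c \right)} = \sqrt{c + 9} = \sqrt{9 + c}$)
$b{\left(K \right)} = \sqrt{- \frac{2}{29} + K}$ ($b{\left(K \right)} = \sqrt{K - \frac{2}{29}} = \sqrt{- \frac{2}{29} + K}$)
$b{\left(r{\left(g{\left(5 \right)},-6 \right)} \right)} j{\left(-7 \right)} = \frac{\sqrt{-58 + 841 \left(- 6 \left(1 - 6\right)\right)}}{29} \sqrt{9 - 7} = \frac{\sqrt{-58 + 841 \left(\left(-6\right) \left(-5\right)\right)}}{29} \sqrt{2} = \frac{\sqrt{-58 + 841 \cdot 30}}{29} \sqrt{2} = \frac{\sqrt{-58 + 25230}}{29} \sqrt{2} = \frac{\sqrt{25172}}{29} \sqrt{2} = \frac{2 \sqrt{6293}}{29} \sqrt{2} = \frac{2 \sqrt{12586}}{29}$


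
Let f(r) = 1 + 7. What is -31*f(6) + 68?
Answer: -180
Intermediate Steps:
f(r) = 8
-31*f(6) + 68 = -31*8 + 68 = -248 + 68 = -180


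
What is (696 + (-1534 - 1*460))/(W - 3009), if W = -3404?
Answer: 118/583 ≈ 0.20240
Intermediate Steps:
(696 + (-1534 - 1*460))/(W - 3009) = (696 + (-1534 - 1*460))/(-3404 - 3009) = (696 + (-1534 - 460))/(-6413) = (696 - 1994)*(-1/6413) = -1298*(-1/6413) = 118/583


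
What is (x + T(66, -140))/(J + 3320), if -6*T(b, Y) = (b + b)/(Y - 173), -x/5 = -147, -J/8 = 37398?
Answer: -230077/92605432 ≈ -0.0024845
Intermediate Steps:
J = -299184 (J = -8*37398 = -299184)
x = 735 (x = -5*(-147) = 735)
T(b, Y) = -b/(3*(-173 + Y)) (T(b, Y) = -(b + b)/(6*(Y - 173)) = -2*b/(6*(-173 + Y)) = -b/(3*(-173 + Y)))
(x + T(66, -140))/(J + 3320) = (735 - 1*66/(-519 + 3*(-140)))/(-299184 + 3320) = (735 - 1*66/(-519 - 420))/(-295864) = (735 - 1*66/(-939))*(-1/295864) = (735 - 1*66*(-1/939))*(-1/295864) = (735 + 22/313)*(-1/295864) = (230077/313)*(-1/295864) = -230077/92605432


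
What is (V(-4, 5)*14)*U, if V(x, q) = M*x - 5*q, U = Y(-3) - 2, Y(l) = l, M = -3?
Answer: 910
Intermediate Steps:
U = -5 (U = -3 - 2 = -5)
V(x, q) = -5*q - 3*x (V(x, q) = -3*x - 5*q = -5*q - 3*x)
(V(-4, 5)*14)*U = ((-5*5 - 3*(-4))*14)*(-5) = ((-25 + 12)*14)*(-5) = -13*14*(-5) = -182*(-5) = 910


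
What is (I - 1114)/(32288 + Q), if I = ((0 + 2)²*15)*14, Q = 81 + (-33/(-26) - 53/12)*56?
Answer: -10686/1255517 ≈ -0.0085112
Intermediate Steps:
Q = -3715/39 (Q = 81 + (-33*(-1/26) - 53*1/12)*56 = 81 + (33/26 - 53/12)*56 = 81 - 491/156*56 = 81 - 6874/39 = -3715/39 ≈ -95.256)
I = 840 (I = (2²*15)*14 = (4*15)*14 = 60*14 = 840)
(I - 1114)/(32288 + Q) = (840 - 1114)/(32288 - 3715/39) = -274/1255517/39 = -274*39/1255517 = -10686/1255517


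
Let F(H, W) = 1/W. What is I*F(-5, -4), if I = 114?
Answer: -57/2 ≈ -28.500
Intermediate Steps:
I*F(-5, -4) = 114/(-4) = 114*(-¼) = -57/2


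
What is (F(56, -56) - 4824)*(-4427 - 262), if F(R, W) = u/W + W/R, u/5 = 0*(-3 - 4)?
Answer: 22624425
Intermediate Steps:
u = 0 (u = 5*(0*(-3 - 4)) = 5*(0*(-7)) = 5*0 = 0)
F(R, W) = W/R (F(R, W) = 0/W + W/R = 0 + W/R = W/R)
(F(56, -56) - 4824)*(-4427 - 262) = (-56/56 - 4824)*(-4427 - 262) = (-56*1/56 - 4824)*(-4689) = (-1 - 4824)*(-4689) = -4825*(-4689) = 22624425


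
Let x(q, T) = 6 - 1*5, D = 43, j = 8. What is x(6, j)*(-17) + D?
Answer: 26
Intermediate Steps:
x(q, T) = 1 (x(q, T) = 6 - 5 = 1)
x(6, j)*(-17) + D = 1*(-17) + 43 = -17 + 43 = 26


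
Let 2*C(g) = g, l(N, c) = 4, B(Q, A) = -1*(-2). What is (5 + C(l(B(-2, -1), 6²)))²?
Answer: 49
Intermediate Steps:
B(Q, A) = 2
C(g) = g/2
(5 + C(l(B(-2, -1), 6²)))² = (5 + (½)*4)² = (5 + 2)² = 7² = 49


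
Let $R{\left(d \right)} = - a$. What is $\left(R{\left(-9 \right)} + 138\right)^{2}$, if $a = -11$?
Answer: $22201$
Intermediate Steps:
$R{\left(d \right)} = 11$ ($R{\left(d \right)} = \left(-1\right) \left(-11\right) = 11$)
$\left(R{\left(-9 \right)} + 138\right)^{2} = \left(11 + 138\right)^{2} = 149^{2} = 22201$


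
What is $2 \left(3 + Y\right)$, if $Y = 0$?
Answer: $6$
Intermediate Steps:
$2 \left(3 + Y\right) = 2 \left(3 + 0\right) = 2 \cdot 3 = 6$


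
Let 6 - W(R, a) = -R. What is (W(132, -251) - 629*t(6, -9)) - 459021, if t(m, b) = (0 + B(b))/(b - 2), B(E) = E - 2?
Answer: -459512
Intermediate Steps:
W(R, a) = 6 + R (W(R, a) = 6 - (-1)*R = 6 + R)
B(E) = -2 + E
t(m, b) = 1 (t(m, b) = (0 + (-2 + b))/(b - 2) = (-2 + b)/(-2 + b) = 1)
(W(132, -251) - 629*t(6, -9)) - 459021 = ((6 + 132) - 629) - 459021 = (138 - 1*629) - 459021 = (138 - 629) - 459021 = -491 - 459021 = -459512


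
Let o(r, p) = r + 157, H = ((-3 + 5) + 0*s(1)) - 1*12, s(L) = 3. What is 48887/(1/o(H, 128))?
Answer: 7186389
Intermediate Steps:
H = -10 (H = ((-3 + 5) + 0*3) - 1*12 = (2 + 0) - 12 = 2 - 12 = -10)
o(r, p) = 157 + r
48887/(1/o(H, 128)) = 48887/(1/(157 - 10)) = 48887/(1/147) = 48887*147 = 7186389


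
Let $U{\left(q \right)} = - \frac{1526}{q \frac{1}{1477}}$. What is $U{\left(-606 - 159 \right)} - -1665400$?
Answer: $\frac{1276284902}{765} \approx 1.6683 \cdot 10^{6}$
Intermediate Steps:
$U{\left(q \right)} = - \frac{2253902}{q}$ ($U{\left(q \right)} = - \frac{1526}{q \frac{1}{1477}} = - \frac{1526}{\frac{1}{1477} q} = - 1526 \frac{1477}{q} = - \frac{2253902}{q}$)
$U{\left(-606 - 159 \right)} - -1665400 = - \frac{2253902}{-606 - 159} - -1665400 = - \frac{2253902}{-765} + 1665400 = \left(-2253902\right) \left(- \frac{1}{765}\right) + 1665400 = \frac{2253902}{765} + 1665400 = \frac{1276284902}{765}$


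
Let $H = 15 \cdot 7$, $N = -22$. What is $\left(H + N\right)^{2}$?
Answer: $6889$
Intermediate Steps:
$H = 105$
$\left(H + N\right)^{2} = \left(105 - 22\right)^{2} = 83^{2} = 6889$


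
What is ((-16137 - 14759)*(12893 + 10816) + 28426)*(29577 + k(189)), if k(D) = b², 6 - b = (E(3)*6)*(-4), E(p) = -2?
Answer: -22956807307758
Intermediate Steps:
b = -42 (b = 6 - (-2*6)*(-4) = 6 - (-12)*(-4) = 6 - 1*48 = 6 - 48 = -42)
k(D) = 1764 (k(D) = (-42)² = 1764)
((-16137 - 14759)*(12893 + 10816) + 28426)*(29577 + k(189)) = ((-16137 - 14759)*(12893 + 10816) + 28426)*(29577 + 1764) = (-30896*23709 + 28426)*31341 = (-732513264 + 28426)*31341 = -732484838*31341 = -22956807307758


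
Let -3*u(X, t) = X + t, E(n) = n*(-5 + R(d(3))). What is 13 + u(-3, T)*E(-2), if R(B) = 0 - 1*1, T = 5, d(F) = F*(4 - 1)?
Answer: 5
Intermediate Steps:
d(F) = 3*F (d(F) = F*3 = 3*F)
R(B) = -1 (R(B) = 0 - 1 = -1)
E(n) = -6*n (E(n) = n*(-5 - 1) = n*(-6) = -6*n)
u(X, t) = -X/3 - t/3 (u(X, t) = -(X + t)/3 = -X/3 - t/3)
13 + u(-3, T)*E(-2) = 13 + (-⅓*(-3) - ⅓*5)*(-6*(-2)) = 13 + (1 - 5/3)*12 = 13 - ⅔*12 = 13 - 8 = 5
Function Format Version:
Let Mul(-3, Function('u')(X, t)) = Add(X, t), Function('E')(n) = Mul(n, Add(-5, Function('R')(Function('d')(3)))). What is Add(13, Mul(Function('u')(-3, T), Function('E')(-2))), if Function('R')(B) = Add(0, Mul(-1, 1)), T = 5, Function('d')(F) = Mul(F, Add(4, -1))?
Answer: 5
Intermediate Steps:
Function('d')(F) = Mul(3, F) (Function('d')(F) = Mul(F, 3) = Mul(3, F))
Function('R')(B) = -1 (Function('R')(B) = Add(0, -1) = -1)
Function('E')(n) = Mul(-6, n) (Function('E')(n) = Mul(n, Add(-5, -1)) = Mul(n, -6) = Mul(-6, n))
Function('u')(X, t) = Add(Mul(Rational(-1, 3), X), Mul(Rational(-1, 3), t)) (Function('u')(X, t) = Mul(Rational(-1, 3), Add(X, t)) = Add(Mul(Rational(-1, 3), X), Mul(Rational(-1, 3), t)))
Add(13, Mul(Function('u')(-3, T), Function('E')(-2))) = Add(13, Mul(Add(Mul(Rational(-1, 3), -3), Mul(Rational(-1, 3), 5)), Mul(-6, -2))) = Add(13, Mul(Add(1, Rational(-5, 3)), 12)) = Add(13, Mul(Rational(-2, 3), 12)) = Add(13, -8) = 5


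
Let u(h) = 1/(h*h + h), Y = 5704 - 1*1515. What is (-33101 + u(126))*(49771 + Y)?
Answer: -14290825782980/8001 ≈ -1.7861e+9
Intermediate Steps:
Y = 4189 (Y = 5704 - 1515 = 4189)
u(h) = 1/(h + h²) (u(h) = 1/(h² + h) = 1/(h + h²))
(-33101 + u(126))*(49771 + Y) = (-33101 + 1/(126*(1 + 126)))*(49771 + 4189) = (-33101 + (1/126)/127)*53960 = (-33101 + (1/126)*(1/127))*53960 = (-33101 + 1/16002)*53960 = -529682201/16002*53960 = -14290825782980/8001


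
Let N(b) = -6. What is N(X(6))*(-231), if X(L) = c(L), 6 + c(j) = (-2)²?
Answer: 1386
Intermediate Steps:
c(j) = -2 (c(j) = -6 + (-2)² = -6 + 4 = -2)
X(L) = -2
N(X(6))*(-231) = -6*(-231) = 1386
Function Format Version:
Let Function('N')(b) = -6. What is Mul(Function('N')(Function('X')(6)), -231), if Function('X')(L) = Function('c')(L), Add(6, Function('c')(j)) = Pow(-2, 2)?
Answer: 1386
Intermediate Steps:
Function('c')(j) = -2 (Function('c')(j) = Add(-6, Pow(-2, 2)) = Add(-6, 4) = -2)
Function('X')(L) = -2
Mul(Function('N')(Function('X')(6)), -231) = Mul(-6, -231) = 1386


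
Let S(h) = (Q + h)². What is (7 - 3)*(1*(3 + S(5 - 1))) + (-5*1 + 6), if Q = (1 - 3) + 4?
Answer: 157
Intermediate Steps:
Q = 2 (Q = -2 + 4 = 2)
S(h) = (2 + h)²
(7 - 3)*(1*(3 + S(5 - 1))) + (-5*1 + 6) = (7 - 3)*(1*(3 + (2 + (5 - 1))²)) + (-5*1 + 6) = 4*(1*(3 + (2 + 4)²)) + (-5 + 6) = 4*(1*(3 + 6²)) + 1 = 4*(1*(3 + 36)) + 1 = 4*(1*39) + 1 = 4*39 + 1 = 156 + 1 = 157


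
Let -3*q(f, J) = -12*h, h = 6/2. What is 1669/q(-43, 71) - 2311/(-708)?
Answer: 16797/118 ≈ 142.35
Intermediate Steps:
h = 3 (h = 6*(½) = 3)
q(f, J) = 12 (q(f, J) = -(-4)*3 = -⅓*(-36) = 12)
1669/q(-43, 71) - 2311/(-708) = 1669/12 - 2311/(-708) = 1669*(1/12) - 2311*(-1/708) = 1669/12 + 2311/708 = 16797/118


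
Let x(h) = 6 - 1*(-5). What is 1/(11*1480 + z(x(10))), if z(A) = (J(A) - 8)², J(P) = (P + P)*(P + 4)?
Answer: 1/119964 ≈ 8.3358e-6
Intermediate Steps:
x(h) = 11 (x(h) = 6 + 5 = 11)
J(P) = 2*P*(4 + P) (J(P) = (2*P)*(4 + P) = 2*P*(4 + P))
z(A) = (-8 + 2*A*(4 + A))² (z(A) = (2*A*(4 + A) - 8)² = (-8 + 2*A*(4 + A))²)
1/(11*1480 + z(x(10))) = 1/(11*1480 + 4*(-4 + 11*(4 + 11))²) = 1/(16280 + 4*(-4 + 11*15)²) = 1/(16280 + 4*(-4 + 165)²) = 1/(16280 + 4*161²) = 1/(16280 + 4*25921) = 1/(16280 + 103684) = 1/119964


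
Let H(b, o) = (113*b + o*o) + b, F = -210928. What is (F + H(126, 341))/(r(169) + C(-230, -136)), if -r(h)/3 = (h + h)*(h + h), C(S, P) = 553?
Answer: 80283/342179 ≈ 0.23462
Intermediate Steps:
H(b, o) = o² + 114*b (H(b, o) = (113*b + o²) + b = (o² + 113*b) + b = o² + 114*b)
r(h) = -12*h² (r(h) = -3*(h + h)*(h + h) = -3*2*h*2*h = -12*h²)
(F + H(126, 341))/(r(169) + C(-230, -136)) = (-210928 + (341² + 114*126))/(-12*169² + 553) = (-210928 + (116281 + 14364))/(-12*28561 + 553) = (-210928 + 130645)/(-342732 + 553) = -80283/(-342179) = -80283*(-1/342179) = 80283/342179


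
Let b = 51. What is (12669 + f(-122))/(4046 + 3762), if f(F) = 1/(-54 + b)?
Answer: 19003/11712 ≈ 1.6225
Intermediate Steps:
f(F) = -⅓ (f(F) = 1/(-54 + 51) = 1/(-3) = -⅓)
(12669 + f(-122))/(4046 + 3762) = (12669 - ⅓)/(4046 + 3762) = (38006/3)/7808 = (38006/3)*(1/7808) = 19003/11712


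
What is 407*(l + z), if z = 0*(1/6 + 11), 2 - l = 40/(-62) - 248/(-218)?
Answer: 2073258/3379 ≈ 613.57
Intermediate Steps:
l = 5094/3379 (l = 2 - (40/(-62) - 248/(-218)) = 2 - (40*(-1/62) - 248*(-1/218)) = 2 - (-20/31 + 124/109) = 2 - 1*1664/3379 = 2 - 1664/3379 = 5094/3379 ≈ 1.5075)
z = 0 (z = 0*(1*(1/6) + 11) = 0*(1/6 + 11) = 0*(67/6) = 0)
407*(l + z) = 407*(5094/3379 + 0) = 407*(5094/3379) = 2073258/3379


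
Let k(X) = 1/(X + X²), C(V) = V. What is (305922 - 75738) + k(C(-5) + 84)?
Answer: 1454762881/6320 ≈ 2.3018e+5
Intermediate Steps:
(305922 - 75738) + k(C(-5) + 84) = (305922 - 75738) + 1/((-5 + 84)*(1 + (-5 + 84))) = 230184 + 1/(79*(1 + 79)) = 230184 + (1/79)/80 = 230184 + (1/79)*(1/80) = 230184 + 1/6320 = 1454762881/6320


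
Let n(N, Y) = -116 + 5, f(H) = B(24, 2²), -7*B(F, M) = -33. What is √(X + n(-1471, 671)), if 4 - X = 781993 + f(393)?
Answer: I*√38323131/7 ≈ 884.37*I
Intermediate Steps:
B(F, M) = 33/7 (B(F, M) = -⅐*(-33) = 33/7)
f(H) = 33/7
n(N, Y) = -111
X = -5473956/7 (X = 4 - (781993 + 33/7) = 4 - 1*5473984/7 = 4 - 5473984/7 = -5473956/7 ≈ -7.8199e+5)
√(X + n(-1471, 671)) = √(-5473956/7 - 111) = √(-5474733/7) = I*√38323131/7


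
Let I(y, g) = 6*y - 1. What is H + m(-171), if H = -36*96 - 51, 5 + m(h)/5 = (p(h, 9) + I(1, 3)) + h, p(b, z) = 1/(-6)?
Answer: -26177/6 ≈ -4362.8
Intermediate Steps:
p(b, z) = -1/6
I(y, g) = -1 + 6*y
m(h) = -5/6 + 5*h (m(h) = -25 + 5*((-1/6 + (-1 + 6*1)) + h) = -25 + 5*((-1/6 + (-1 + 6)) + h) = -25 + 5*((-1/6 + 5) + h) = -25 + 5*(29/6 + h) = -25 + (145/6 + 5*h) = -5/6 + 5*h)
H = -3507 (H = -3456 - 51 = -3507)
H + m(-171) = -3507 + (-5/6 + 5*(-171)) = -3507 + (-5/6 - 855) = -3507 - 5135/6 = -26177/6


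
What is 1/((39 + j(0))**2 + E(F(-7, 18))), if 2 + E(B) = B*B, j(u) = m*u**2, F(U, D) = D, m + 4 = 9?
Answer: 1/1843 ≈ 0.00054259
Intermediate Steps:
m = 5 (m = -4 + 9 = 5)
j(u) = 5*u**2
E(B) = -2 + B**2 (E(B) = -2 + B*B = -2 + B**2)
1/((39 + j(0))**2 + E(F(-7, 18))) = 1/((39 + 5*0**2)**2 + (-2 + 18**2)) = 1/((39 + 5*0)**2 + (-2 + 324)) = 1/((39 + 0)**2 + 322) = 1/(39**2 + 322) = 1/(1521 + 322) = 1/1843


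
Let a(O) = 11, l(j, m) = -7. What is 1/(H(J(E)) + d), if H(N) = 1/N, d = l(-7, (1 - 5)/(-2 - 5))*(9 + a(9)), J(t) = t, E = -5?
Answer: -5/701 ≈ -0.0071327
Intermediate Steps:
d = -140 (d = -7*(9 + 11) = -7*20 = -140)
1/(H(J(E)) + d) = 1/(1/(-5) - 140) = 1/(-⅕ - 140) = 1/(-701/5) = -5/701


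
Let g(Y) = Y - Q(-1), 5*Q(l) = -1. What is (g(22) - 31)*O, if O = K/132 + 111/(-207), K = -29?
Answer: 153/23 ≈ 6.6522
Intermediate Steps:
Q(l) = -⅕ (Q(l) = (⅕)*(-1) = -⅕)
g(Y) = ⅕ + Y (g(Y) = Y - 1*(-⅕) = Y + ⅕ = ⅕ + Y)
O = -765/1012 (O = -29/132 + 111/(-207) = -29*1/132 + 111*(-1/207) = -29/132 - 37/69 = -765/1012 ≈ -0.75593)
(g(22) - 31)*O = ((⅕ + 22) - 31)*(-765/1012) = (111/5 - 31)*(-765/1012) = -44/5*(-765/1012) = 153/23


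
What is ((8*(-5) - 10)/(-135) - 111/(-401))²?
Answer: 49098049/117223929 ≈ 0.41884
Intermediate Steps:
((8*(-5) - 10)/(-135) - 111/(-401))² = ((-40 - 10)*(-1/135) - 111*(-1/401))² = (-50*(-1/135) + 111/401)² = (10/27 + 111/401)² = (7007/10827)² = 49098049/117223929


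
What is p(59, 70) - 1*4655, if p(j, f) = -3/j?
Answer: -274648/59 ≈ -4655.0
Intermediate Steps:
p(59, 70) - 1*4655 = -3/59 - 1*4655 = -3*1/59 - 4655 = -3/59 - 4655 = -274648/59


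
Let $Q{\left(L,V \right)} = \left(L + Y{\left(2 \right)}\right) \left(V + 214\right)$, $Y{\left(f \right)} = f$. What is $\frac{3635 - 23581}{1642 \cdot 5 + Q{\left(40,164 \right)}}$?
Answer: $- \frac{9973}{12043} \approx -0.82812$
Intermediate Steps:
$Q{\left(L,V \right)} = \left(2 + L\right) \left(214 + V\right)$ ($Q{\left(L,V \right)} = \left(L + 2\right) \left(V + 214\right) = \left(2 + L\right) \left(214 + V\right)$)
$\frac{3635 - 23581}{1642 \cdot 5 + Q{\left(40,164 \right)}} = \frac{3635 - 23581}{1642 \cdot 5 + \left(428 + 2 \cdot 164 + 214 \cdot 40 + 40 \cdot 164\right)} = - \frac{19946}{8210 + \left(428 + 328 + 8560 + 6560\right)} = - \frac{19946}{8210 + 15876} = - \frac{19946}{24086} = \left(-19946\right) \frac{1}{24086} = - \frac{9973}{12043}$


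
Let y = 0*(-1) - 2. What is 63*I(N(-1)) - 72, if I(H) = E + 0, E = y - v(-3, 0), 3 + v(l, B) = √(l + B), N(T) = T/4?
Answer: -9 - 63*I*√3 ≈ -9.0 - 109.12*I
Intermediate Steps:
N(T) = T/4 (N(T) = T*(¼) = T/4)
v(l, B) = -3 + √(B + l) (v(l, B) = -3 + √(l + B) = -3 + √(B + l))
y = -2 (y = 0 - 2 = -2)
E = 1 - I*√3 (E = -2 - (-3 + √(0 - 3)) = -2 - (-3 + √(-3)) = -2 - (-3 + I*√3) = -2 + (3 - I*√3) = 1 - I*√3 ≈ 1.0 - 1.732*I)
I(H) = 1 - I*√3 (I(H) = (1 - I*√3) + 0 = 1 - I*√3)
63*I(N(-1)) - 72 = 63*(1 - I*√3) - 72 = (63 - 63*I*√3) - 72 = -9 - 63*I*√3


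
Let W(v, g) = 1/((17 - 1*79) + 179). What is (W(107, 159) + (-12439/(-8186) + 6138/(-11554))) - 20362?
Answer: -112657248697793/5532991074 ≈ -20361.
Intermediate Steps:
W(v, g) = 1/117 (W(v, g) = 1/((17 - 79) + 179) = 1/(-62 + 179) = 1/117)
(W(107, 159) + (-12439/(-8186) + 6138/(-11554))) - 20362 = (1/117 + (-12439/(-8186) + 6138/(-11554))) - 20362 = (1/117 + (-12439*(-1/8186) + 6138*(-1/11554))) - 20362 = (1/117 + (12439/8186 - 3069/5777)) - 20362 = (1/117 + 46737269/47290522) - 20362 = 5515550995/5532991074 - 20362 = -112657248697793/5532991074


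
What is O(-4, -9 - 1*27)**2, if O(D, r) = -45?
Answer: 2025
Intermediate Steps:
O(-4, -9 - 1*27)**2 = (-45)**2 = 2025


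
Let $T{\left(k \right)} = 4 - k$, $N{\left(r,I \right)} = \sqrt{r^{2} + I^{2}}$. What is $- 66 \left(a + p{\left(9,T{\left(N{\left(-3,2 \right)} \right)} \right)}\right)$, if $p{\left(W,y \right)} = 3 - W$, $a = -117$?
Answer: $8118$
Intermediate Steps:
$N{\left(r,I \right)} = \sqrt{I^{2} + r^{2}}$
$- 66 \left(a + p{\left(9,T{\left(N{\left(-3,2 \right)} \right)} \right)}\right) = - 66 \left(-117 + \left(3 - 9\right)\right) = - 66 \left(-117 - 6\right) = \left(-66\right) \left(-123\right) = 8118$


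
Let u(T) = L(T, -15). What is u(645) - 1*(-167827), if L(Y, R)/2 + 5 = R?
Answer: 167787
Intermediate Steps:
L(Y, R) = -10 + 2*R
u(T) = -40 (u(T) = -10 + 2*(-15) = -10 - 30 = -40)
u(645) - 1*(-167827) = -40 - 1*(-167827) = -40 + 167827 = 167787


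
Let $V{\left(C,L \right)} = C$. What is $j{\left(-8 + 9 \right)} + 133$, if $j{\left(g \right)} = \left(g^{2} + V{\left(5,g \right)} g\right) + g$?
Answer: $140$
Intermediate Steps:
$j{\left(g \right)} = g^{2} + 6 g$ ($j{\left(g \right)} = \left(g^{2} + 5 g\right) + g = g^{2} + 6 g$)
$j{\left(-8 + 9 \right)} + 133 = \left(-8 + 9\right) \left(6 + \left(-8 + 9\right)\right) + 133 = 1 \left(6 + 1\right) + 133 = 1 \cdot 7 + 133 = 7 + 133 = 140$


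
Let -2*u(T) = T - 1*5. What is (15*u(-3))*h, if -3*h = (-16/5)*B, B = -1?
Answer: -64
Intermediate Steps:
u(T) = 5/2 - T/2 (u(T) = -(T - 1*5)/2 = -(T - 5)/2 = -(-5 + T)/2 = 5/2 - T/2)
h = -16/15 (h = -(-16/5)*(-1)/3 = -(-16*⅕)*(-1)/3 = -(-16)*(-1)/15 = -⅓*16/5 = -16/15 ≈ -1.0667)
(15*u(-3))*h = (15*(5/2 - ½*(-3)))*(-16/15) = (15*(5/2 + 3/2))*(-16/15) = (15*4)*(-16/15) = 60*(-16/15) = -64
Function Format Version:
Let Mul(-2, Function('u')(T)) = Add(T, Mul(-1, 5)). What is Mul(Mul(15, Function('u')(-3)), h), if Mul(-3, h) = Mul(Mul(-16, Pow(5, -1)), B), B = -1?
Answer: -64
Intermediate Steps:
Function('u')(T) = Add(Rational(5, 2), Mul(Rational(-1, 2), T)) (Function('u')(T) = Mul(Rational(-1, 2), Add(T, Mul(-1, 5))) = Mul(Rational(-1, 2), Add(T, -5)) = Mul(Rational(-1, 2), Add(-5, T)) = Add(Rational(5, 2), Mul(Rational(-1, 2), T)))
h = Rational(-16, 15) (h = Mul(Rational(-1, 3), Mul(Mul(-16, Pow(5, -1)), -1)) = Mul(Rational(-1, 3), Mul(Mul(-16, Rational(1, 5)), -1)) = Mul(Rational(-1, 3), Mul(Rational(-16, 5), -1)) = Mul(Rational(-1, 3), Rational(16, 5)) = Rational(-16, 15) ≈ -1.0667)
Mul(Mul(15, Function('u')(-3)), h) = Mul(Mul(15, Add(Rational(5, 2), Mul(Rational(-1, 2), -3))), Rational(-16, 15)) = Mul(Mul(15, Add(Rational(5, 2), Rational(3, 2))), Rational(-16, 15)) = Mul(Mul(15, 4), Rational(-16, 15)) = Mul(60, Rational(-16, 15)) = -64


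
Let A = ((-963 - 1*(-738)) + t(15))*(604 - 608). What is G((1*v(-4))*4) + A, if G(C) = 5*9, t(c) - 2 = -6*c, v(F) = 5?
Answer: 1297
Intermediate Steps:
t(c) = 2 - 6*c
G(C) = 45
A = 1252 (A = ((-963 - 1*(-738)) + (2 - 6*15))*(604 - 608) = ((-963 + 738) + (2 - 90))*(-4) = (-225 - 88)*(-4) = -313*(-4) = 1252)
G((1*v(-4))*4) + A = 45 + 1252 = 1297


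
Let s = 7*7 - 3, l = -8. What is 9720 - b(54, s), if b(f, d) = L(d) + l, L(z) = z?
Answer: 9682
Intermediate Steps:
s = 46 (s = 49 - 3 = 46)
b(f, d) = -8 + d (b(f, d) = d - 8 = -8 + d)
9720 - b(54, s) = 9720 - (-8 + 46) = 9720 - 1*38 = 9720 - 38 = 9682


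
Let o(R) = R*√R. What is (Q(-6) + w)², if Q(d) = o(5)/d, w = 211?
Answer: 1602881/36 - 1055*√5/3 ≈ 43738.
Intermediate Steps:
o(R) = R^(3/2)
Q(d) = 5*√5/d (Q(d) = 5^(3/2)/d = (5*√5)/d = 5*√5/d)
(Q(-6) + w)² = (5*√5/(-6) + 211)² = (5*√5*(-⅙) + 211)² = (-5*√5/6 + 211)² = (211 - 5*√5/6)²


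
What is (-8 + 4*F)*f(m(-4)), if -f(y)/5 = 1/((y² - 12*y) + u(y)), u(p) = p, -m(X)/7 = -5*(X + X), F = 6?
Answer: -2/2037 ≈ -0.00098184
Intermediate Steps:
m(X) = 70*X (m(X) = -(-35)*(X + X) = -(-35)*2*X = -(-70)*X = 70*X)
f(y) = -5/(y² - 11*y) (f(y) = -5/((y² - 12*y) + y) = -5/(y² - 11*y))
(-8 + 4*F)*f(m(-4)) = (-8 + 4*6)*(-5/((70*(-4))*(-11 + 70*(-4)))) = (-8 + 24)*(-5/(-280*(-11 - 280))) = 16*(-5*(-1/280)/(-291)) = 16*(-5*(-1/280)*(-1/291)) = 16*(-1/16296) = -2/2037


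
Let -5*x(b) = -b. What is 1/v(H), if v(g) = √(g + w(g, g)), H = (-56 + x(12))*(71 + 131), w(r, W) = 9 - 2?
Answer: -I*√270505/54101 ≈ -0.0096135*I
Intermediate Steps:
x(b) = b/5 (x(b) = -(-1)*b/5 = b/5)
w(r, W) = 7
H = -54136/5 (H = (-56 + (⅕)*12)*(71 + 131) = (-56 + 12/5)*202 = -268/5*202 = -54136/5 ≈ -10827.)
v(g) = √(7 + g) (v(g) = √(g + 7) = √(7 + g))
1/v(H) = 1/(√(7 - 54136/5)) = 1/(√(-54101/5)) = 1/(I*√270505/5) = -I*√270505/54101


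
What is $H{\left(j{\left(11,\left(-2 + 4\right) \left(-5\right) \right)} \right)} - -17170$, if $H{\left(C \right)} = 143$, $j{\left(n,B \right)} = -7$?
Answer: $17313$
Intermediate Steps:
$H{\left(j{\left(11,\left(-2 + 4\right) \left(-5\right) \right)} \right)} - -17170 = 143 - -17170 = 143 + 17170 = 17313$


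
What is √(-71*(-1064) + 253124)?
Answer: 2*√82167 ≈ 573.30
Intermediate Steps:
√(-71*(-1064) + 253124) = √(75544 + 253124) = √328668 = 2*√82167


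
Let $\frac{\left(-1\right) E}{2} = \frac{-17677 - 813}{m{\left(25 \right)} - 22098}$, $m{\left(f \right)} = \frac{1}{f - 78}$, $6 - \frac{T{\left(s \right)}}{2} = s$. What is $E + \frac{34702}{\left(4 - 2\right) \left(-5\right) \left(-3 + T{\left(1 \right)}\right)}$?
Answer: $- \frac{4078000469}{8198365} \approx -497.42$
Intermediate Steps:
$T{\left(s \right)} = 12 - 2 s$
$m{\left(f \right)} = \frac{1}{-78 + f}$
$E = - \frac{391988}{234239}$ ($E = - 2 \frac{-17677 - 813}{\frac{1}{-78 + 25} - 22098} = - 2 \left(- \frac{18490}{\frac{1}{-53} - 22098}\right) = - 2 \left(- \frac{18490}{- \frac{1}{53} - 22098}\right) = - 2 \left(- \frac{18490}{- \frac{1171195}{53}}\right) = - 2 \left(\left(-18490\right) \left(- \frac{53}{1171195}\right)\right) = \left(-2\right) \frac{195994}{234239} = - \frac{391988}{234239} \approx -1.6735$)
$E + \frac{34702}{\left(4 - 2\right) \left(-5\right) \left(-3 + T{\left(1 \right)}\right)} = - \frac{391988}{234239} + \frac{34702}{\left(4 - 2\right) \left(-5\right) \left(-3 + \left(12 - 2\right)\right)} = - \frac{391988}{234239} + \frac{34702}{2 \left(-5\right) \left(-3 + \left(12 - 2\right)\right)} = - \frac{391988}{234239} + \frac{34702}{\left(-10\right) \left(-3 + 10\right)} = - \frac{391988}{234239} + \frac{34702}{\left(-10\right) 7} = - \frac{391988}{234239} + \frac{34702}{-70} = - \frac{391988}{234239} + 34702 \left(- \frac{1}{70}\right) = - \frac{391988}{234239} - \frac{17351}{35} = - \frac{4078000469}{8198365}$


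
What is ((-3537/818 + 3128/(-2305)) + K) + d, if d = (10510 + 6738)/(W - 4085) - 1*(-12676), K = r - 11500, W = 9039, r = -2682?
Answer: -7043832139873/4670358730 ≈ -1508.2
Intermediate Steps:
K = -14182 (K = -2682 - 11500 = -14182)
d = 31407076/2477 (d = (10510 + 6738)/(9039 - 4085) - 1*(-12676) = 17248/4954 + 12676 = 17248*(1/4954) + 12676 = 8624/2477 + 12676 = 31407076/2477 ≈ 12679.)
((-3537/818 + 3128/(-2305)) + K) + d = ((-3537/818 + 3128/(-2305)) - 14182) + 31407076/2477 = ((-3537*1/818 + 3128*(-1/2305)) - 14182) + 31407076/2477 = ((-3537/818 - 3128/2305) - 14182) + 31407076/2477 = (-10711489/1885490 - 14182) + 31407076/2477 = -26750730669/1885490 + 31407076/2477 = -7043832139873/4670358730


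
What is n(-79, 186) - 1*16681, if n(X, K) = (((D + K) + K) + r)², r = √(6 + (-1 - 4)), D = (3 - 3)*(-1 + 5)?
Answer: 122448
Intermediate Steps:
D = 0 (D = 0*4 = 0)
r = 1 (r = √(6 - 5) = √1 = 1)
n(X, K) = (1 + 2*K)² (n(X, K) = (((0 + K) + K) + 1)² = ((K + K) + 1)² = (2*K + 1)² = (1 + 2*K)²)
n(-79, 186) - 1*16681 = (1 + 2*186)² - 1*16681 = (1 + 372)² - 16681 = 373² - 16681 = 139129 - 16681 = 122448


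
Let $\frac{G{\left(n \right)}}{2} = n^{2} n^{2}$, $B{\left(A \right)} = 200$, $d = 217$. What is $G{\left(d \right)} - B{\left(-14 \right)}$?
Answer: $4434747642$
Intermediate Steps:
$G{\left(n \right)} = 2 n^{4}$ ($G{\left(n \right)} = 2 n^{2} n^{2} = 2 n^{4}$)
$G{\left(d \right)} - B{\left(-14 \right)} = 2 \cdot 217^{4} - 200 = 2 \cdot 2217373921 - 200 = 4434747842 - 200 = 4434747642$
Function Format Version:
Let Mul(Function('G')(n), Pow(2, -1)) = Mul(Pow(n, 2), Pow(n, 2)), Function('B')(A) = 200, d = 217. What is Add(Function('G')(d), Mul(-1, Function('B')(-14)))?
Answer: 4434747642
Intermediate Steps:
Function('G')(n) = Mul(2, Pow(n, 4)) (Function('G')(n) = Mul(2, Mul(Pow(n, 2), Pow(n, 2))) = Mul(2, Pow(n, 4)))
Add(Function('G')(d), Mul(-1, Function('B')(-14))) = Add(Mul(2, Pow(217, 4)), Mul(-1, 200)) = Add(Mul(2, 2217373921), -200) = Add(4434747842, -200) = 4434747642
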